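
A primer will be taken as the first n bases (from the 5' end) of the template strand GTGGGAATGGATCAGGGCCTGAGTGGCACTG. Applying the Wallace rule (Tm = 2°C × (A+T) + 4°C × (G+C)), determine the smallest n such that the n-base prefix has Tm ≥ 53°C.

n = 17

First 16 bases: GTGGGAATGGATCAGG → Tm = 50°C (< 53°C)
First 17 bases: GTGGGAATGGATCAGGG → Tm = 54°C (≥ 53°C)
Each additional base adds 2°C (A/T) or 4°C (G/C), so Tm is non-decreasing in n; n = 17 is the first length to reach 53°C.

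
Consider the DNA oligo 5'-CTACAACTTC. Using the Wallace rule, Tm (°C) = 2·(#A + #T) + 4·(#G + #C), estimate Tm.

28°C

Counting bases: A=3, C=4, T=3, G=0
AT pairs contribute 6, GC pairs contribute 4.
Tm = 2×6 + 4×4 = 28°C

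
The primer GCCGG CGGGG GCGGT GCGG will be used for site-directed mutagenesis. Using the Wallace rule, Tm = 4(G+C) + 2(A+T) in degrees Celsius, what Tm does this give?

A=0, G=13, C=5, T=1
AT pairs contribute 1, GC pairs contribute 18.
Tm = 2×1 + 4×18 = 74°C

74°C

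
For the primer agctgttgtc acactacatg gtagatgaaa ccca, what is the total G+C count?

Base counts: T=8, A=11, G=7, C=8
Total G or C: 7 + 8 = 15

15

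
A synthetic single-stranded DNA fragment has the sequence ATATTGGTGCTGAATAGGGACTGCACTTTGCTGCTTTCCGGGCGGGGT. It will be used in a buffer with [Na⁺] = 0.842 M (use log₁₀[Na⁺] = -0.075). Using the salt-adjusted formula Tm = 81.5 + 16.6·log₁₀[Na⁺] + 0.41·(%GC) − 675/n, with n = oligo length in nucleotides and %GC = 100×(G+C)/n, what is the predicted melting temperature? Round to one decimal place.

Length n = 48. Counting bases: G=17, A=7, C=9, T=15
G+C = 26, so %GC = 26/48 × 100 = 54.167%
Salt term: 16.6 × (-0.075) = -1.245
GC term: 0.41 × 54.167 = 22.208; length term: −675/48 = −14.062
Tm = 81.5 + (-1.245) + 22.208 − 14.062 = 88.401 → 88.4°C

88.4°C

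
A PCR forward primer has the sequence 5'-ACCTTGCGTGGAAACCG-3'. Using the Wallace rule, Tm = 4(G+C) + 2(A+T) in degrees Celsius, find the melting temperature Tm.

Counting bases: T=3, G=5, C=5, A=4
A+T = 7, G+C = 10
Tm = 2(7) + 4(10) = 14 + 40 = 54°C

54°C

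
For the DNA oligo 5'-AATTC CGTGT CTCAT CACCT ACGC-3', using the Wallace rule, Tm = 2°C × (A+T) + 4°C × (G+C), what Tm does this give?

72°C

Counting bases: T=7, C=9, A=5, G=3
A+T = 12, G+C = 12
Tm = 2×12 + 4×12 = 72°C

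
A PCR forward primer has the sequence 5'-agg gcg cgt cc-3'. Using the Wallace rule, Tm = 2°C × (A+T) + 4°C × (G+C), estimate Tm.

40°C

A=1, G=5, T=1, C=4
So N_AT = 2 and N_GC = 9.
Tm = 2(2) + 4(9) = 4 + 36 = 40°C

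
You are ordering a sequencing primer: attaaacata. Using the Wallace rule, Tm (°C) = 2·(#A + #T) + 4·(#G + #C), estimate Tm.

22°C

Base counts: T=3, A=6, C=1, G=0
So N_AT = 9 and N_GC = 1.
Tm = 2(9) + 4(1) = 18 + 4 = 22°C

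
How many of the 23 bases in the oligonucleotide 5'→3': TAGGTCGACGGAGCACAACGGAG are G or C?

14

Scanning the sequence gives T=2, G=9, A=7, C=5.
Total G or C: 9 + 5 = 14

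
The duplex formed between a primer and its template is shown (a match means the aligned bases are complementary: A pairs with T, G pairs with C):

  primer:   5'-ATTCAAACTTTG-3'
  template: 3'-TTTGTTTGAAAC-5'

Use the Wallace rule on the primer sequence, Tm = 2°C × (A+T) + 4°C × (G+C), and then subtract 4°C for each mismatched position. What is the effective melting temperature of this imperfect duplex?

Primer base counts: A=4, T=5, G=1, C=2 → A+T=9, G+C=3
Perfect-match Tm = 2(9) + 4(3) = 18 + 12 = 30°C
Mismatches (positions where the bases are not complementary): 2 (at positions 2, 3)
Effective Tm = 30 − 2×4 = 30 − 8 = 22°C

22°C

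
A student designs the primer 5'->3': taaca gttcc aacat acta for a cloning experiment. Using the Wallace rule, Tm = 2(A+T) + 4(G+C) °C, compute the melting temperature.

Scanning the sequence gives A=8, C=5, T=5, G=1.
So N_AT = 13 and N_GC = 6.
Tm = 2×13 + 4×6 = 50°C

50°C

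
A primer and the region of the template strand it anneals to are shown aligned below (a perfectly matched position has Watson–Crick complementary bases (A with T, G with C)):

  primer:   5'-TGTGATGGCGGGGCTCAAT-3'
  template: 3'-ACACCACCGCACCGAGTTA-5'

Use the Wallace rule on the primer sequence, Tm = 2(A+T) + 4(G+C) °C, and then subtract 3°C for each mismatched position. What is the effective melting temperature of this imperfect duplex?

54°C

Primer base counts: A=3, T=5, G=8, C=3 → A+T=8, G+C=11
Perfect-match Tm = 2(8) + 4(11) = 16 + 44 = 60°C
Mismatches (positions where the bases are not complementary): 2 (at positions 5, 11)
Effective Tm = 60 − 2×3 = 60 − 6 = 54°C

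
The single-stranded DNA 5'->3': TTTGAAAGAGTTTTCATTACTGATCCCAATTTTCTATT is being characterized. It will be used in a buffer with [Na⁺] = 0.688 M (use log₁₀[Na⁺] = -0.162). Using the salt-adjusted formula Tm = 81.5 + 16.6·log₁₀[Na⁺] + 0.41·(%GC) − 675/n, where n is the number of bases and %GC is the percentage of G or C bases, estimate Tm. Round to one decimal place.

71.8°C

Length n = 38. Counting bases: T=18, C=6, A=10, G=4
G+C = 10, so %GC = 10/38 × 100 = 26.316%
Salt term: 16.6 × (-0.162) = -2.689
GC term: 0.41 × 26.316 = 10.79; length term: −675/38 = −17.763
Tm = 81.5 + (-2.689) + 10.79 − 17.763 = 71.838 → 71.8°C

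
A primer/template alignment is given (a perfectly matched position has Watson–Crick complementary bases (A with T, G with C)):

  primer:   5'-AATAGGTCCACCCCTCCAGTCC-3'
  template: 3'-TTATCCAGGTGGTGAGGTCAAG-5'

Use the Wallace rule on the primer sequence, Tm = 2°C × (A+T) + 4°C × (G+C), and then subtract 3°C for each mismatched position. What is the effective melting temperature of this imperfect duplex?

64°C

Primer base counts: A=5, T=4, G=3, C=10 → A+T=9, G+C=13
Perfect-match Tm = 2(9) + 4(13) = 18 + 52 = 70°C
Mismatches (positions where the bases are not complementary): 2 (at positions 13, 21)
Effective Tm = 70 − 2×3 = 70 − 6 = 64°C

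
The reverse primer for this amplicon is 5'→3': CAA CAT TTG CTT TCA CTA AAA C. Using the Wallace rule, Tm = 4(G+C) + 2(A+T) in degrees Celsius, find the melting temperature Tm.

T=7, C=6, A=8, G=1
A+T = 15, G+C = 7
Tm = 4·7 + 2·15 = 28 + 30 = 58°C

58°C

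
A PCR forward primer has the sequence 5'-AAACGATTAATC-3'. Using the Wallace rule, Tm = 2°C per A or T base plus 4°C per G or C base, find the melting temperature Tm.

G=1, A=6, C=2, T=3
A+T = 9, G+C = 3
Tm = 2×9 + 4×3 = 30°C

30°C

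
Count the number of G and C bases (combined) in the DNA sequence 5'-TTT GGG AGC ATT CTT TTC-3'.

7

G=4, C=3, A=2, T=9
Total G or C: 4 + 3 = 7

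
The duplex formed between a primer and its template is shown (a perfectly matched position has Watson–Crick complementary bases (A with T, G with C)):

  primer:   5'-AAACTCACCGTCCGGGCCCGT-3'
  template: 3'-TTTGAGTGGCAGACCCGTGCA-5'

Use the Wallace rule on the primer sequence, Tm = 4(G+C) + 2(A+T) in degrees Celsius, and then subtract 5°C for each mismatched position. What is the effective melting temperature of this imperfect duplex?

60°C

Primer base counts: A=4, T=3, G=5, C=9 → A+T=7, G+C=14
Perfect-match Tm = 2(7) + 4(14) = 14 + 56 = 70°C
Mismatches (positions where the bases are not complementary): 2 (at positions 13, 18)
Effective Tm = 70 − 2×5 = 70 − 10 = 60°C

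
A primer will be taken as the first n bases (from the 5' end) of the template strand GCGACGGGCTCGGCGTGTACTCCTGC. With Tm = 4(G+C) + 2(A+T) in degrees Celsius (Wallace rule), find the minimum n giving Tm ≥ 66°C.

n = 19

First 18 bases: GCGACGGGCTCGGCGTGT → Tm = 64°C (< 66°C)
First 19 bases: GCGACGGGCTCGGCGTGTA → Tm = 66°C (≥ 66°C)
Since every base adds ≥2°C, Tm only increases with n, so the threshold is first crossed at n = 19.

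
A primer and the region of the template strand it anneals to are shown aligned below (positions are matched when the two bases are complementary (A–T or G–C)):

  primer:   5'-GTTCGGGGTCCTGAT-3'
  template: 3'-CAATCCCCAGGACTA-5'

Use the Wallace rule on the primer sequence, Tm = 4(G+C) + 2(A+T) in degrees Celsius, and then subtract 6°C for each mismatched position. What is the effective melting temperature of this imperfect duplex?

Primer base counts: A=1, T=5, G=6, C=3 → A+T=6, G+C=9
Perfect-match Tm = 2(6) + 4(9) = 12 + 36 = 48°C
Mismatches (positions where the bases are not complementary): 1 (at position 4)
Effective Tm = 48 − 1×6 = 48 − 6 = 42°C

42°C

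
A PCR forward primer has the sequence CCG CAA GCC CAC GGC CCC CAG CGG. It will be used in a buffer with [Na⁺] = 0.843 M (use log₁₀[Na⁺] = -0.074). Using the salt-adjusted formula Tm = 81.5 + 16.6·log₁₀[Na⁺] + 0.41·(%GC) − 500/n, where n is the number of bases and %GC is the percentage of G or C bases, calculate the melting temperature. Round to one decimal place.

Length n = 24. Base counts: C=13, T=0, A=4, G=7
G+C = 20, so %GC = 20/24 × 100 = 83.333%
Salt term: 16.6 × (-0.074) = -1.228
GC term: 0.41 × 83.333 = 34.167; length term: −500/24 = −20.833
Tm = 81.5 + (-1.228) + 34.167 − 20.833 = 93.606 → 93.6°C

93.6°C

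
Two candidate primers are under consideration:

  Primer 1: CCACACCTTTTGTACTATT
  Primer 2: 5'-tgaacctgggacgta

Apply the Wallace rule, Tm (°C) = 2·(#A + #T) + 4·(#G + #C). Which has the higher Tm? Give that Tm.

Primer 1: A+T=12, G+C=7 → Tm = 2(12)+4(7) = 52°C
Primer 2: A+T=7, G+C=8 → Tm = 2(7)+4(8) = 46°C
52°C vs 46°C → primer 1 is higher.

Primer 1, 52°C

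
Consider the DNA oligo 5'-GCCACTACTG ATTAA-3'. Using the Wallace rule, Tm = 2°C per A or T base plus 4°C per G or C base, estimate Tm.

Counting bases: G=2, A=5, T=4, C=4
AT pairs contribute 9, GC pairs contribute 6.
Tm = 2×9 + 4×6 = 42°C

42°C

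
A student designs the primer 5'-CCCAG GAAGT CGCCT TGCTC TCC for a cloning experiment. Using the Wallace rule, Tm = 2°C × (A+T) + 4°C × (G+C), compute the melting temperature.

76°C

Scanning the sequence gives A=3, C=10, T=5, G=5.
AT pairs contribute 8, GC pairs contribute 15.
Tm = 4·15 + 2·8 = 60 + 16 = 76°C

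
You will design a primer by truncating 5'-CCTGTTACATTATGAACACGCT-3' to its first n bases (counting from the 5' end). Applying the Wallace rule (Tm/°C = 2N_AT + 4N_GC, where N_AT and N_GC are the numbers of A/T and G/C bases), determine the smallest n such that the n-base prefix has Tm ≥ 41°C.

n = 16

First 15 bases: CCTGTTACATTATGA → Tm = 40°C (< 41°C)
First 16 bases: CCTGTTACATTATGAA → Tm = 42°C (≥ 41°C)
Each additional base adds 2°C (A/T) or 4°C (G/C), so Tm is non-decreasing in n; n = 16 is the first length to reach 41°C.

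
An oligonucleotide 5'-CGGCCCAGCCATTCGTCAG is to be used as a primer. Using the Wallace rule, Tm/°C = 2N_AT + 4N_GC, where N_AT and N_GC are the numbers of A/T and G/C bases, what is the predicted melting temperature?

64°C

A=3, T=3, G=5, C=8
A+T = 6, G+C = 13
Tm = 2(6) + 4(13) = 12 + 52 = 64°C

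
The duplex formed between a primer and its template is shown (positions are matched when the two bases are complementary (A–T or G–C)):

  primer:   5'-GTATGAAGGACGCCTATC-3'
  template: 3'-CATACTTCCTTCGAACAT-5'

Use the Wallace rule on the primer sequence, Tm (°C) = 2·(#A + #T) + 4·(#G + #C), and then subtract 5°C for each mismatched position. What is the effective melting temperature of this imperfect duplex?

34°C

Primer base counts: A=5, T=4, G=5, C=4 → A+T=9, G+C=9
Perfect-match Tm = 2(9) + 4(9) = 18 + 36 = 54°C
Mismatches (positions where the bases are not complementary): 4 (at positions 11, 14, 16, 18)
Effective Tm = 54 − 4×5 = 54 − 20 = 34°C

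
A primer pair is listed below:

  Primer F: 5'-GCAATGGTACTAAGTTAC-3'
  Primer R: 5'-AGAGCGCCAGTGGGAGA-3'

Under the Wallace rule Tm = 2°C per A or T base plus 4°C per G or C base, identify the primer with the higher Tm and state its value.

Primer R, 56°C

Primer F: A+T=11, G+C=7 → Tm = 2(11)+4(7) = 50°C
Primer R: A+T=6, G+C=11 → Tm = 2(6)+4(11) = 56°C
50°C vs 56°C → primer R is higher.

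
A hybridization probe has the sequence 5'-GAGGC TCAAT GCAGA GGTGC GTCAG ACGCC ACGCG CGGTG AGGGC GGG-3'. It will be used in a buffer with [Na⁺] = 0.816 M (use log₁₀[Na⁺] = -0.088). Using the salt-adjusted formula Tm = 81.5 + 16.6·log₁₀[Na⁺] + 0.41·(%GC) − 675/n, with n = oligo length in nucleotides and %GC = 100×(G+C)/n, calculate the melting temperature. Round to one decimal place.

95.0°C

Length n = 48. Base counts: T=5, G=22, A=9, C=12
G+C = 34, so %GC = 34/48 × 100 = 70.833%
Salt term: 16.6 × (-0.088) = -1.461
GC term: 0.41 × 70.833 = 29.042; length term: −675/48 = −14.062
Tm = 81.5 + (-1.461) + 29.042 − 14.062 = 95.019 → 95.0°C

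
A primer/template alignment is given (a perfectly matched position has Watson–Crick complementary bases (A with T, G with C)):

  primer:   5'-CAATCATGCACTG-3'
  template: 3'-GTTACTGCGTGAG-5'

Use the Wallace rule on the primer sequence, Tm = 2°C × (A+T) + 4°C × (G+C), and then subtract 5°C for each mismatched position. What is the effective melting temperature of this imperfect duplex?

23°C

Primer base counts: A=4, T=3, G=2, C=4 → A+T=7, G+C=6
Perfect-match Tm = 2(7) + 4(6) = 14 + 24 = 38°C
Mismatches (positions where the bases are not complementary): 3 (at positions 5, 7, 13)
Effective Tm = 38 − 3×5 = 38 − 15 = 23°C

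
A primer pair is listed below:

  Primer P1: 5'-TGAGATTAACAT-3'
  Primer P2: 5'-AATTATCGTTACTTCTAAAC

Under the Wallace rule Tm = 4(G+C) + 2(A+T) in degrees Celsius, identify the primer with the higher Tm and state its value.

Primer P2, 50°C

Primer P1: A+T=9, G+C=3 → Tm = 2(9)+4(3) = 30°C
Primer P2: A+T=15, G+C=5 → Tm = 2(15)+4(5) = 50°C
30°C vs 50°C → primer P2 is higher.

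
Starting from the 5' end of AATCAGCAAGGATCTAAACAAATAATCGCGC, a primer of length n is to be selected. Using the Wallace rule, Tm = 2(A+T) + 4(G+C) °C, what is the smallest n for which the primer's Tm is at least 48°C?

First 17 bases: AATCAGCAAGGATCTAA → Tm = 46°C (< 48°C)
First 18 bases: AATCAGCAAGGATCTAAA → Tm = 48°C (≥ 48°C)
Since every base adds ≥2°C, Tm only increases with n, so the threshold is first crossed at n = 18.

n = 18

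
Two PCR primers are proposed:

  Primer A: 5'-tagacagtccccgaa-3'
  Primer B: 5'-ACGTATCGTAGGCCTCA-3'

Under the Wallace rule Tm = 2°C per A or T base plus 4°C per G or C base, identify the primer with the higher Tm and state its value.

Primer B, 52°C

Primer A: A+T=7, G+C=8 → Tm = 2(7)+4(8) = 46°C
Primer B: A+T=8, G+C=9 → Tm = 2(8)+4(9) = 52°C
46°C vs 52°C → primer B is higher.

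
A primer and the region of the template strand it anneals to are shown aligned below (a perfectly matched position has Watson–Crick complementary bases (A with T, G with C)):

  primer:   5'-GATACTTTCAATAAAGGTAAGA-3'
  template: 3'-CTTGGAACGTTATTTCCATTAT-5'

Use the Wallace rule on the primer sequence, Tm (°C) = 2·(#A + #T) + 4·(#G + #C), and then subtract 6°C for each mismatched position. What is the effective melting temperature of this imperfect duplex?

32°C

Primer base counts: A=10, T=6, G=4, C=2 → A+T=16, G+C=6
Perfect-match Tm = 2(16) + 4(6) = 32 + 24 = 56°C
Mismatches (positions where the bases are not complementary): 4 (at positions 3, 4, 8, 21)
Effective Tm = 56 − 4×6 = 56 − 24 = 32°C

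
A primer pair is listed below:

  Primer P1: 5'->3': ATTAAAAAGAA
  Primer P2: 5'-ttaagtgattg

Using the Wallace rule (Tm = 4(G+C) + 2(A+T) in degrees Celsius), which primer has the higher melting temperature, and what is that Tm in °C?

Primer P1: A+T=10, G+C=1 → Tm = 2(10)+4(1) = 24°C
Primer P2: A+T=8, G+C=3 → Tm = 2(8)+4(3) = 28°C
24°C vs 28°C → primer P2 is higher.

Primer P2, 28°C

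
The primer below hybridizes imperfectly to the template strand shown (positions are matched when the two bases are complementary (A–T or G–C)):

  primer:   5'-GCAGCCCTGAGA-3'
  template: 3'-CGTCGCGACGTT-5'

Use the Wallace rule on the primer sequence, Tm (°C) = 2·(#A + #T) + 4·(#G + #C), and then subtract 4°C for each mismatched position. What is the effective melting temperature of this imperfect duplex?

28°C

Primer base counts: A=3, T=1, G=4, C=4 → A+T=4, G+C=8
Perfect-match Tm = 2(4) + 4(8) = 8 + 32 = 40°C
Mismatches (positions where the bases are not complementary): 3 (at positions 6, 10, 11)
Effective Tm = 40 − 3×4 = 40 − 12 = 28°C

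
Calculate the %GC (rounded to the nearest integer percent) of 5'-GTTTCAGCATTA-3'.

33%

G=2, C=2, T=5, A=3
G+C = 2 + 2 = 4 out of 12 bases
%GC = 4/12 × 100 = 33.33% ≈ 33%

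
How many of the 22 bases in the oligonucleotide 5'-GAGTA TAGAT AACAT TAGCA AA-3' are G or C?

6

Counting bases: T=5, G=4, A=11, C=2
G+C = 4 + 2 = 6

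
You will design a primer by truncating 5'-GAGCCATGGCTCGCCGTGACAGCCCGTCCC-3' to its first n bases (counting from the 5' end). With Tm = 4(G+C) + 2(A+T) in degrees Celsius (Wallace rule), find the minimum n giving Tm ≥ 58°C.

First 16 bases: GAGCCATGGCTCGCCG → Tm = 56°C (< 58°C)
First 17 bases: GAGCCATGGCTCGCCGT → Tm = 58°C (≥ 58°C)
Each additional base adds 2°C (A/T) or 4°C (G/C), so Tm is non-decreasing in n; n = 17 is the first length to reach 58°C.

n = 17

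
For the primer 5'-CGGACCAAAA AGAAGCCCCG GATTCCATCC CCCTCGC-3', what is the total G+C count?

G=7, T=4, A=10, C=16
Total G or C: 7 + 16 = 23

23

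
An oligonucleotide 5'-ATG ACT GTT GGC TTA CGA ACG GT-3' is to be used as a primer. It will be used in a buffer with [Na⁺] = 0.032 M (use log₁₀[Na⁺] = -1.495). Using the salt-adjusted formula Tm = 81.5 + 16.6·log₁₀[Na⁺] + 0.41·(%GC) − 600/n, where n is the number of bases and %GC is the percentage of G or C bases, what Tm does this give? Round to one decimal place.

Length n = 23. Base counts: G=7, T=7, C=4, A=5
G+C = 11, so %GC = 11/23 × 100 = 47.826%
Salt term: 16.6 × (-1.495) = -24.817
GC term: 0.41 × 47.826 = 19.609; length term: −600/23 = −26.087
Tm = 81.5 + (-24.817) + 19.609 − 26.087 = 50.205 → 50.2°C

50.2°C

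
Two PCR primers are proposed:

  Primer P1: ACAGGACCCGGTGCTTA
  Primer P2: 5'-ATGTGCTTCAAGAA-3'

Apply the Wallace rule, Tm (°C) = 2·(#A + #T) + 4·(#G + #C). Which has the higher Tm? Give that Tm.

Primer P1: A+T=7, G+C=10 → Tm = 2(7)+4(10) = 54°C
Primer P2: A+T=9, G+C=5 → Tm = 2(9)+4(5) = 38°C
54°C vs 38°C → primer P1 is higher.

Primer P1, 54°C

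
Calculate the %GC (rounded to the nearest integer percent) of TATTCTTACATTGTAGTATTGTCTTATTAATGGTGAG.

Scanning the sequence gives G=7, T=18, A=9, C=3.
G+C = 7 + 3 = 10 out of 37 bases
%GC = 10/37 × 100 = 27.03% ≈ 27%

27%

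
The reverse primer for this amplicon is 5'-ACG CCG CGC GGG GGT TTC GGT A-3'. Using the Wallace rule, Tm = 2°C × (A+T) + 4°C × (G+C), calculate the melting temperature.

76°C

Counting bases: A=2, T=4, C=6, G=10
A+T = 6, G+C = 16
Tm = 4·16 + 2·6 = 64 + 12 = 76°C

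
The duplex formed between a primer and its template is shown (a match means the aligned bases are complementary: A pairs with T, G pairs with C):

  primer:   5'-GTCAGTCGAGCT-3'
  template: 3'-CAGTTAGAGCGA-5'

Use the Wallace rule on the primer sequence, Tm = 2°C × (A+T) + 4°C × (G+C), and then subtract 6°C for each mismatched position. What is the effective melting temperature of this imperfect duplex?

20°C

Primer base counts: A=2, T=3, G=4, C=3 → A+T=5, G+C=7
Perfect-match Tm = 2(5) + 4(7) = 10 + 28 = 38°C
Mismatches (positions where the bases are not complementary): 3 (at positions 5, 8, 9)
Effective Tm = 38 − 3×6 = 38 − 18 = 20°C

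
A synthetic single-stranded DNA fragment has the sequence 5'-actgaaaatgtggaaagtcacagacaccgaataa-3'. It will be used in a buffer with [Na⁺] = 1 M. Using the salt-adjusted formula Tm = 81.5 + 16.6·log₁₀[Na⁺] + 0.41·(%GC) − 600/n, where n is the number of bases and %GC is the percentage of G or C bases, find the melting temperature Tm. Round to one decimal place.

Length n = 34. Scanning the sequence gives C=6, G=7, T=5, A=16.
G+C = 13, so %GC = 13/34 × 100 = 38.235%
Salt term: 16.6 × (0) = 0
GC term: 0.41 × 38.235 = 15.676; length term: −600/34 = −17.647
Tm = 81.5 + (0) + 15.676 − 17.647 = 79.529 → 79.5°C

79.5°C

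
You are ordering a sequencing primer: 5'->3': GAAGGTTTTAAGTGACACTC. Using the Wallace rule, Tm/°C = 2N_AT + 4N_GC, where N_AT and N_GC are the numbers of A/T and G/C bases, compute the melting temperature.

Scanning the sequence gives A=6, G=5, T=6, C=3.
A+T = 12, G+C = 8
Tm = 4·8 + 2·12 = 32 + 24 = 56°C

56°C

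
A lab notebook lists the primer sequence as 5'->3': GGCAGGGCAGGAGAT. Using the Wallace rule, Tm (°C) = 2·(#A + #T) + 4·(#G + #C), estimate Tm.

50°C

Scanning the sequence gives A=4, G=8, C=2, T=1.
A+T = 5, G+C = 10
Tm = 4·10 + 2·5 = 40 + 10 = 50°C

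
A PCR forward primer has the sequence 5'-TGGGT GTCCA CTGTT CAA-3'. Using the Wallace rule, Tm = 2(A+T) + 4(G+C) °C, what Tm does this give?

Base counts: T=6, C=4, A=3, G=5
A+T = 9, G+C = 9
Tm = 2(9) + 4(9) = 18 + 36 = 54°C

54°C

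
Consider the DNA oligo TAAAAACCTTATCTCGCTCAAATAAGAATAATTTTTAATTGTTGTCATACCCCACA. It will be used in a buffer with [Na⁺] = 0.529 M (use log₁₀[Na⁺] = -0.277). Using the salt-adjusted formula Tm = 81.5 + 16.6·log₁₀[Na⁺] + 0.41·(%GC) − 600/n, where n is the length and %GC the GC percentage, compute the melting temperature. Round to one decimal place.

Length n = 56. T=19, C=12, G=4, A=21
G+C = 16, so %GC = 16/56 × 100 = 28.571%
Salt term: 16.6 × (-0.277) = -4.598
GC term: 0.41 × 28.571 = 11.714; length term: −600/56 = −10.714
Tm = 81.5 + (-4.598) + 11.714 − 10.714 = 77.902 → 77.9°C

77.9°C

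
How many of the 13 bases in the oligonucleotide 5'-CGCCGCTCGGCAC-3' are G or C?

Base counts: G=4, T=1, A=1, C=7
Total G or C: 4 + 7 = 11

11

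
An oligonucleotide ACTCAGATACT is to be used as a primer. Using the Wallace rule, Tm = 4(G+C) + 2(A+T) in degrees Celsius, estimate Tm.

G=1, C=3, A=4, T=3
A+T = 7, G+C = 4
Tm = 2(7) + 4(4) = 14 + 16 = 30°C

30°C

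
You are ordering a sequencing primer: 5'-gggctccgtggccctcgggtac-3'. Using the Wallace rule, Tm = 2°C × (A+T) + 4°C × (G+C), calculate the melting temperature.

Counting bases: G=9, C=8, T=4, A=1
A+T = 5, G+C = 17
Tm = 4·17 + 2·5 = 68 + 10 = 78°C

78°C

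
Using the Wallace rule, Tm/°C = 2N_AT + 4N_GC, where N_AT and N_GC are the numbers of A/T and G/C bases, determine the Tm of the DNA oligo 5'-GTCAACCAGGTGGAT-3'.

46°C

Base counts: C=3, A=4, G=5, T=3
A+T = 7, G+C = 8
Tm = 4·8 + 2·7 = 32 + 14 = 46°C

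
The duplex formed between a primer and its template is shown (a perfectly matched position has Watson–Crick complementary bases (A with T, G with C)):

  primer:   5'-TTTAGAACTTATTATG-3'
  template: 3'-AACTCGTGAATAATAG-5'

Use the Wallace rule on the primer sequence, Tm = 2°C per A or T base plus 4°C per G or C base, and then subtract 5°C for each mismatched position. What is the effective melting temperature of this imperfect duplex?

23°C

Primer base counts: A=5, T=8, G=2, C=1 → A+T=13, G+C=3
Perfect-match Tm = 2(13) + 4(3) = 26 + 12 = 38°C
Mismatches (positions where the bases are not complementary): 3 (at positions 3, 6, 16)
Effective Tm = 38 − 3×5 = 38 − 15 = 23°C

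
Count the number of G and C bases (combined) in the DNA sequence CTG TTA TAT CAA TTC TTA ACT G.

Scanning the sequence gives C=4, T=10, G=2, A=6.
Total G or C: 2 + 4 = 6

6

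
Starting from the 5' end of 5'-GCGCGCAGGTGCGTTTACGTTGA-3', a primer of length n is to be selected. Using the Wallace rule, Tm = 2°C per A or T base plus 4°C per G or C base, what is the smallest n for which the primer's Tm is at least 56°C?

n = 17

First 16 bases: GCGCGCAGGTGCGTTT → Tm = 54°C (< 56°C)
First 17 bases: GCGCGCAGGTGCGTTTA → Tm = 56°C (≥ 56°C)
Since every base adds ≥2°C, Tm only increases with n, so the threshold is first crossed at n = 17.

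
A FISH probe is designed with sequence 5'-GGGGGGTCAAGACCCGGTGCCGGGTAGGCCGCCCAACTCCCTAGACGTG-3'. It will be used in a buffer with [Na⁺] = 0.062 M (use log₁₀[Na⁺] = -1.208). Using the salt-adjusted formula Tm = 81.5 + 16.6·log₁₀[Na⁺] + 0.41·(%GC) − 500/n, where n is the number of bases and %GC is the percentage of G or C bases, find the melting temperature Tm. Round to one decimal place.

Length n = 49. Counting bases: T=6, A=8, C=16, G=19
G+C = 35, so %GC = 35/49 × 100 = 71.429%
Salt term: 16.6 × (-1.208) = -20.053
GC term: 0.41 × 71.429 = 29.286; length term: −500/49 = −10.204
Tm = 81.5 + (-20.053) + 29.286 − 10.204 = 80.529 → 80.5°C

80.5°C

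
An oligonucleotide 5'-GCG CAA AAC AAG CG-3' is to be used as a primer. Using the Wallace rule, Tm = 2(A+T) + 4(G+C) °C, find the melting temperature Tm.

Base counts: A=6, C=4, T=0, G=4
So N_AT = 6 and N_GC = 8.
Tm = 2×6 + 4×8 = 44°C

44°C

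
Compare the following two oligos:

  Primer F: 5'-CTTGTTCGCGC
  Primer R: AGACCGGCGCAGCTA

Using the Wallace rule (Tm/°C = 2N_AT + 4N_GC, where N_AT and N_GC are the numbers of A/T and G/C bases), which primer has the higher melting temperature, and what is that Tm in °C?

Primer F: A+T=4, G+C=7 → Tm = 2(4)+4(7) = 36°C
Primer R: A+T=5, G+C=10 → Tm = 2(5)+4(10) = 50°C
36°C vs 50°C → primer R is higher.

Primer R, 50°C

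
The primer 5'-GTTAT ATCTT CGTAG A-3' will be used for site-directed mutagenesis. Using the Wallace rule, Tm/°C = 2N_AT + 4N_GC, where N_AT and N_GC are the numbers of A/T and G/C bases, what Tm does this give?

42°C

Base counts: T=7, G=3, C=2, A=4
A+T = 11, G+C = 5
Tm = 4·5 + 2·11 = 20 + 22 = 42°C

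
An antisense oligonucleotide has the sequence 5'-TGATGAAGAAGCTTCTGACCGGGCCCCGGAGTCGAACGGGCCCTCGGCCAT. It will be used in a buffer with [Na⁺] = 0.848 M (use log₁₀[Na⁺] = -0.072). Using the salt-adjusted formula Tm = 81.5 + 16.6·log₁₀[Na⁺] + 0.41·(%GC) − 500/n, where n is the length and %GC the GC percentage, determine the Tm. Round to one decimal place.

Length n = 51. Counting bases: A=10, G=17, C=16, T=8
G+C = 33, so %GC = 33/51 × 100 = 64.706%
Salt term: 16.6 × (-0.072) = -1.195
GC term: 0.41 × 64.706 = 26.529; length term: −500/51 = −9.804
Tm = 81.5 + (-1.195) + 26.529 − 9.804 = 97.03 → 97.0°C

97.0°C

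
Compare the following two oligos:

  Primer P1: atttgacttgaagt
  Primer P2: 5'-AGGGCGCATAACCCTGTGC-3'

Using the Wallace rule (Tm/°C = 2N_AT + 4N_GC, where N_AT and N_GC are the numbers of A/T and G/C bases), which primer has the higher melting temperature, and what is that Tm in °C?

Primer P2, 62°C

Primer P1: A+T=10, G+C=4 → Tm = 2(10)+4(4) = 36°C
Primer P2: A+T=7, G+C=12 → Tm = 2(7)+4(12) = 62°C
36°C vs 62°C → primer P2 is higher.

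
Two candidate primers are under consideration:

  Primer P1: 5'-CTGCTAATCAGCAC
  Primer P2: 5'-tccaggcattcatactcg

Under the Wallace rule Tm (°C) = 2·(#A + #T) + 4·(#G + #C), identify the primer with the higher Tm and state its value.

Primer P1: A+T=7, G+C=7 → Tm = 2(7)+4(7) = 42°C
Primer P2: A+T=9, G+C=9 → Tm = 2(9)+4(9) = 54°C
42°C vs 54°C → primer P2 is higher.

Primer P2, 54°C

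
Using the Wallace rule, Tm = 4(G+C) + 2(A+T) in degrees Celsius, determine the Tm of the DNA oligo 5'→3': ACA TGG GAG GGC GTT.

48°C

Base counts: A=3, G=7, C=2, T=3
AT pairs contribute 6, GC pairs contribute 9.
Tm = 2×6 + 4×9 = 48°C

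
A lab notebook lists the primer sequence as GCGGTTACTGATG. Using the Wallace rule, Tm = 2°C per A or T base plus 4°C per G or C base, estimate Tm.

Base counts: T=4, A=2, G=5, C=2
So N_AT = 6 and N_GC = 7.
Tm = 4·7 + 2·6 = 28 + 12 = 40°C

40°C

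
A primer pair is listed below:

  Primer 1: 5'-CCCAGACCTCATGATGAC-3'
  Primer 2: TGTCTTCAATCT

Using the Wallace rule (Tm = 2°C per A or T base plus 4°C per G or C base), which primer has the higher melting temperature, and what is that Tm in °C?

Primer 1, 56°C

Primer 1: A+T=8, G+C=10 → Tm = 2(8)+4(10) = 56°C
Primer 2: A+T=8, G+C=4 → Tm = 2(8)+4(4) = 32°C
56°C vs 32°C → primer 1 is higher.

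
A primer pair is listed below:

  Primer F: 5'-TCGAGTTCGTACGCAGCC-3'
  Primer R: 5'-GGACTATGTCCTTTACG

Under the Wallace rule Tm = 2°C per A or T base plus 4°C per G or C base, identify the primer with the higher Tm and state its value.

Primer F: A+T=7, G+C=11 → Tm = 2(7)+4(11) = 58°C
Primer R: A+T=9, G+C=8 → Tm = 2(9)+4(8) = 50°C
58°C vs 50°C → primer F is higher.

Primer F, 58°C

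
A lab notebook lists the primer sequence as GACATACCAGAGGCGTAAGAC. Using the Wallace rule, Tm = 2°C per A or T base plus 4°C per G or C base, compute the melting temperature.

64°C

Scanning the sequence gives T=2, G=6, C=5, A=8.
A+T = 10, G+C = 11
Tm = 2(10) + 4(11) = 20 + 44 = 64°C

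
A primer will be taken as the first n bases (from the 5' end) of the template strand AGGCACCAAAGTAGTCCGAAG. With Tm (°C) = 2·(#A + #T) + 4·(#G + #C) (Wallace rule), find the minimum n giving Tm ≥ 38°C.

n = 13

First 12 bases: AGGCACCAAAGT → Tm = 36°C (< 38°C)
First 13 bases: AGGCACCAAAGTA → Tm = 38°C (≥ 38°C)
Each additional base adds 2°C (A/T) or 4°C (G/C), so Tm is non-decreasing in n; n = 13 is the first length to reach 38°C.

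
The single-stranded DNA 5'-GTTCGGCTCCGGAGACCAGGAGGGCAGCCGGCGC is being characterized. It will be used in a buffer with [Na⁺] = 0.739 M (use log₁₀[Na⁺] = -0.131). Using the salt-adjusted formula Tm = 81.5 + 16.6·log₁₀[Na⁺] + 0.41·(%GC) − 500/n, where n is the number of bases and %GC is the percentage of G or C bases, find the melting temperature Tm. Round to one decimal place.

Length n = 34. Scanning the sequence gives C=11, G=15, T=3, A=5.
G+C = 26, so %GC = 26/34 × 100 = 76.471%
Salt term: 16.6 × (-0.131) = -2.175
GC term: 0.41 × 76.471 = 31.353; length term: −500/34 = −14.706
Tm = 81.5 + (-2.175) + 31.353 − 14.706 = 95.972 → 96.0°C

96.0°C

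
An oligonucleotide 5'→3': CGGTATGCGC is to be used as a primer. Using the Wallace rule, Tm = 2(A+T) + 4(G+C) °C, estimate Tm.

Counting bases: T=2, A=1, C=3, G=4
So N_AT = 3 and N_GC = 7.
Tm = 4·7 + 2·3 = 28 + 6 = 34°C

34°C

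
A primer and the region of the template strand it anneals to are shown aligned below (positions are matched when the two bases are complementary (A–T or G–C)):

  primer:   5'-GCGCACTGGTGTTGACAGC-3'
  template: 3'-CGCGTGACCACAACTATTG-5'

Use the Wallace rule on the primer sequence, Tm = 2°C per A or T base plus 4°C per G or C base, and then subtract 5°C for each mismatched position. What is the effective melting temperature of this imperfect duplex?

52°C

Primer base counts: A=3, T=4, G=7, C=5 → A+T=7, G+C=12
Perfect-match Tm = 2(7) + 4(12) = 14 + 48 = 62°C
Mismatches (positions where the bases are not complementary): 2 (at positions 16, 18)
Effective Tm = 62 − 2×5 = 62 − 10 = 52°C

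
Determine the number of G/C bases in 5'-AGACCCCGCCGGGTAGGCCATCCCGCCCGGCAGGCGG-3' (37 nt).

Counting bases: A=5, C=16, T=2, G=14
G+C = 14 + 16 = 30

30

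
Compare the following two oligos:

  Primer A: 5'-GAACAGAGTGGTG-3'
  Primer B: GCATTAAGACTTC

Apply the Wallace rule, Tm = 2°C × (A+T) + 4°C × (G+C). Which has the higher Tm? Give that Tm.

Primer A: A+T=6, G+C=7 → Tm = 2(6)+4(7) = 40°C
Primer B: A+T=8, G+C=5 → Tm = 2(8)+4(5) = 36°C
40°C vs 36°C → primer A is higher.

Primer A, 40°C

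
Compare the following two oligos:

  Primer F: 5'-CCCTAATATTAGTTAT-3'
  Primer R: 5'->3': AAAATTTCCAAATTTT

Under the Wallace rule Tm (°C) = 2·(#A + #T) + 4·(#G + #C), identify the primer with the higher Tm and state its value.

Primer F, 40°C

Primer F: A+T=12, G+C=4 → Tm = 2(12)+4(4) = 40°C
Primer R: A+T=14, G+C=2 → Tm = 2(14)+4(2) = 36°C
40°C vs 36°C → primer F is higher.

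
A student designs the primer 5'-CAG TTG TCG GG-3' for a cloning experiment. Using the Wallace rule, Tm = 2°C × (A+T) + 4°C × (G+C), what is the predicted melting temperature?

36°C

T=3, G=5, A=1, C=2
A+T = 4, G+C = 7
Tm = 4·7 + 2·4 = 28 + 8 = 36°C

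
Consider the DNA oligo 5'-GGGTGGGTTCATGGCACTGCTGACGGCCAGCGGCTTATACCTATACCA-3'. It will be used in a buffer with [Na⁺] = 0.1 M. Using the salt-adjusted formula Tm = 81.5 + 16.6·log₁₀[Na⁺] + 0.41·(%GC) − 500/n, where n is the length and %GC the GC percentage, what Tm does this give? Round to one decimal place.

Length n = 48. G=15, A=9, C=13, T=11
G+C = 28, so %GC = 28/48 × 100 = 58.333%
Salt term: 16.6 × (-1) = -16.6
GC term: 0.41 × 58.333 = 23.917; length term: −500/48 = −10.417
Tm = 81.5 + (-16.6) + 23.917 − 10.417 = 78.4 → 78.4°C

78.4°C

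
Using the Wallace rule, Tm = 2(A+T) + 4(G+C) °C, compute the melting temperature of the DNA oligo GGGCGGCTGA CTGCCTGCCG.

Base counts: G=9, C=7, A=1, T=3
So N_AT = 4 and N_GC = 16.
Tm = 2×4 + 4×16 = 72°C

72°C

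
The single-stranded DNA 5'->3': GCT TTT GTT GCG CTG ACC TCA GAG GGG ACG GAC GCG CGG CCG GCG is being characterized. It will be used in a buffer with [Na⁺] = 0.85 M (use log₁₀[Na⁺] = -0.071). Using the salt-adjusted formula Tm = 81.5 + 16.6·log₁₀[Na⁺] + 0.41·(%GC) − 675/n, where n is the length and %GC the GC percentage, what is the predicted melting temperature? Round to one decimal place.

94.5°C

Length n = 45. Scanning the sequence gives A=5, C=13, T=8, G=19.
G+C = 32, so %GC = 32/45 × 100 = 71.111%
Salt term: 16.6 × (-0.071) = -1.179
GC term: 0.41 × 71.111 = 29.156; length term: −675/45 = −15
Tm = 81.5 + (-1.179) + 29.156 − 15 = 94.477 → 94.5°C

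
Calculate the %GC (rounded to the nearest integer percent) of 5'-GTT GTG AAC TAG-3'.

Scanning the sequence gives G=4, C=1, A=3, T=4.
G+C = 4 + 1 = 5 out of 12 bases
%GC = 5/12 × 100 = 41.67% ≈ 42%

42%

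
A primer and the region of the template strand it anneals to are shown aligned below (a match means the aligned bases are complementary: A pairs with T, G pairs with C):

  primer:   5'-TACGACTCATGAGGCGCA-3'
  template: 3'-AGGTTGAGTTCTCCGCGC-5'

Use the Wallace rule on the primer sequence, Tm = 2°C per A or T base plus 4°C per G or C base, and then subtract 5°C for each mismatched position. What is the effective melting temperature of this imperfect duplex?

Primer base counts: A=5, T=3, G=5, C=5 → A+T=8, G+C=10
Perfect-match Tm = 2(8) + 4(10) = 16 + 40 = 56°C
Mismatches (positions where the bases are not complementary): 4 (at positions 2, 4, 10, 18)
Effective Tm = 56 − 4×5 = 56 − 20 = 36°C

36°C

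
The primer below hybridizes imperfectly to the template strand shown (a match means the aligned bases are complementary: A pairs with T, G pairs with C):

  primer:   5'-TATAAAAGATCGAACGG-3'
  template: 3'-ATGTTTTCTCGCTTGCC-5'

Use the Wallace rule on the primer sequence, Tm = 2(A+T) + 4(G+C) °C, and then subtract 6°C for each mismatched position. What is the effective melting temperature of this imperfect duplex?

Primer base counts: A=8, T=3, G=4, C=2 → A+T=11, G+C=6
Perfect-match Tm = 2(11) + 4(6) = 22 + 24 = 46°C
Mismatches (positions where the bases are not complementary): 2 (at positions 3, 10)
Effective Tm = 46 − 2×6 = 46 − 12 = 34°C

34°C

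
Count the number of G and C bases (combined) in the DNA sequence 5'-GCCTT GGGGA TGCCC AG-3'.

Counting bases: T=3, A=2, C=5, G=7
G+C = 7 + 5 = 12

12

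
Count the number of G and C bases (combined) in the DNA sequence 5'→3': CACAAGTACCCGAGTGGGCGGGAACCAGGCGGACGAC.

Base counts: T=2, A=10, C=11, G=14
G+C = 14 + 11 = 25

25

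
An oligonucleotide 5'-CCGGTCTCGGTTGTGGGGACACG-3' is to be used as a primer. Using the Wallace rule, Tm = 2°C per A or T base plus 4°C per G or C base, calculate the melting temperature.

G=10, C=6, A=2, T=5
A+T = 7, G+C = 16
Tm = 4·16 + 2·7 = 64 + 14 = 78°C

78°C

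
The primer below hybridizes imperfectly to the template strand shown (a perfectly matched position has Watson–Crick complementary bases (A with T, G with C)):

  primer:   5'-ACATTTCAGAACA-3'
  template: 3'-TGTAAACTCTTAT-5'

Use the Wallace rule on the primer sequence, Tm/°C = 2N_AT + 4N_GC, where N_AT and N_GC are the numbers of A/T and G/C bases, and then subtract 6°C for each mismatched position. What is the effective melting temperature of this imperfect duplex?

Primer base counts: A=6, T=3, G=1, C=3 → A+T=9, G+C=4
Perfect-match Tm = 2(9) + 4(4) = 18 + 16 = 34°C
Mismatches (positions where the bases are not complementary): 2 (at positions 7, 12)
Effective Tm = 34 − 2×6 = 34 − 12 = 22°C

22°C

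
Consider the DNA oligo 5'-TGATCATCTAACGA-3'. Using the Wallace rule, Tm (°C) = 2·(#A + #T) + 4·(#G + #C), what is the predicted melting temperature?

38°C

Base counts: A=5, T=4, G=2, C=3
AT pairs contribute 9, GC pairs contribute 5.
Tm = 2×9 + 4×5 = 38°C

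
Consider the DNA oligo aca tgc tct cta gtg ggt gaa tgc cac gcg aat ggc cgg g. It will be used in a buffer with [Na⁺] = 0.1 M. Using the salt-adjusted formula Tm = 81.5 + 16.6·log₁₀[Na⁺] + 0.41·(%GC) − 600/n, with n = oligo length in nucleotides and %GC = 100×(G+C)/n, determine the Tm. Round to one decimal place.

74.5°C

Length n = 40. T=8, A=8, G=14, C=10
G+C = 24, so %GC = 24/40 × 100 = 60%
Salt term: 16.6 × (-1) = -16.6
GC term: 0.41 × 60 = 24.6; length term: −600/40 = −15
Tm = 81.5 + (-16.6) + 24.6 − 15 = 74.5 → 74.5°C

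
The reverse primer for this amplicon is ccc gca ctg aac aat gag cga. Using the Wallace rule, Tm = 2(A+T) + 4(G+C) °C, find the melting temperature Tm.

66°C

Base counts: C=7, A=7, T=2, G=5
A+T = 9, G+C = 12
Tm = 2×9 + 4×12 = 66°C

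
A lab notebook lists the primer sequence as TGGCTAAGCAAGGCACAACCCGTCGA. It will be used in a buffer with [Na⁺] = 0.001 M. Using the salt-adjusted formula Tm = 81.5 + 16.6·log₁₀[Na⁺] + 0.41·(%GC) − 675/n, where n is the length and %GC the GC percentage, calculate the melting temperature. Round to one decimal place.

29.4°C

Length n = 26. G=7, C=8, T=3, A=8
G+C = 15, so %GC = 15/26 × 100 = 57.692%
Salt term: 16.6 × (-3) = -49.8
GC term: 0.41 × 57.692 = 23.654; length term: −675/26 = −25.962
Tm = 81.5 + (-49.8) + 23.654 − 25.962 = 29.392 → 29.4°C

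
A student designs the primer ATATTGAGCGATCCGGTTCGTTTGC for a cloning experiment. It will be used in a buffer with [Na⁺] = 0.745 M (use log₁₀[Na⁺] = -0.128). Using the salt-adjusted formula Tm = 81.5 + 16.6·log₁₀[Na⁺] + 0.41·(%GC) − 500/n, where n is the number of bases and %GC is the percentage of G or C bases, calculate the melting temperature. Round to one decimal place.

79.1°C

Length n = 25. Counting bases: G=7, A=4, C=5, T=9
G+C = 12, so %GC = 12/25 × 100 = 48%
Salt term: 16.6 × (-0.128) = -2.125
GC term: 0.41 × 48 = 19.68; length term: −500/25 = −20
Tm = 81.5 + (-2.125) + 19.68 − 20 = 79.055 → 79.1°C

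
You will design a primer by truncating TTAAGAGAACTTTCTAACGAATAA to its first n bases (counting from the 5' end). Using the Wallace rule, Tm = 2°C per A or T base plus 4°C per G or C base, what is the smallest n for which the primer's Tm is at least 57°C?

First 22 bases: TTAAGAGAACTTTCTAACGAAT → Tm = 56°C (< 57°C)
First 23 bases: TTAAGAGAACTTTCTAACGAATA → Tm = 58°C (≥ 57°C)
Since every base adds ≥2°C, Tm only increases with n, so the threshold is first crossed at n = 23.

n = 23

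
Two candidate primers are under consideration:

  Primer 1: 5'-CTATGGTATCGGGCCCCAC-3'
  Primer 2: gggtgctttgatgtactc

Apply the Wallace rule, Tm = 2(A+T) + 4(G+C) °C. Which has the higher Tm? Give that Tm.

Primer 1, 62°C

Primer 1: A+T=7, G+C=12 → Tm = 2(7)+4(12) = 62°C
Primer 2: A+T=9, G+C=9 → Tm = 2(9)+4(9) = 54°C
62°C vs 54°C → primer 1 is higher.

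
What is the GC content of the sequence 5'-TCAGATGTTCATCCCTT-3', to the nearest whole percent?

Counting bases: A=3, T=7, G=2, C=5
G+C = 2 + 5 = 7 out of 17 bases
%GC = 7/17 × 100 = 41.18% ≈ 41%

41%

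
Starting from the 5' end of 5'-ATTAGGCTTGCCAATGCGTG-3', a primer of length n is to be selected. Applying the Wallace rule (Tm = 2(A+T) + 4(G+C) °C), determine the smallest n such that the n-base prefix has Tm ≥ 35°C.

First 11 bases: ATTAGGCTTGC → Tm = 32°C (< 35°C)
First 12 bases: ATTAGGCTTGCC → Tm = 36°C (≥ 35°C)
Since every base adds ≥2°C, Tm only increases with n, so the threshold is first crossed at n = 12.

n = 12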